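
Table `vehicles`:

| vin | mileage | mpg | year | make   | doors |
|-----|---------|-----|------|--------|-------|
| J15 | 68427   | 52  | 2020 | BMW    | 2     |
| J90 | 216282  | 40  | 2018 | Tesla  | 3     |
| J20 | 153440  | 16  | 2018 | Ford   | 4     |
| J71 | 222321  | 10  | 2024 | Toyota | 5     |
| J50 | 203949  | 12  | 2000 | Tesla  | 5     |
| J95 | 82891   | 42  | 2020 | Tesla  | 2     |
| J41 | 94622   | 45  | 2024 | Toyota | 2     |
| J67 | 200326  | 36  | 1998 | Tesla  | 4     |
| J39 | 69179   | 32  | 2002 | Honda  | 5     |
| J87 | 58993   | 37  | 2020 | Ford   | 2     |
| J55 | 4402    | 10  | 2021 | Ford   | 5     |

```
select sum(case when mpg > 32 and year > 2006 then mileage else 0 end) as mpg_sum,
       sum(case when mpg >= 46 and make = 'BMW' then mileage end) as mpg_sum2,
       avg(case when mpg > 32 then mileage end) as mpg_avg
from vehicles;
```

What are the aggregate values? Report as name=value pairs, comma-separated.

[mpg_sum: mpg > 32 and year > 2006]
vin=J15: ✓ → 68427
vin=J90: ✓ → 216282
vin=J20: ✗
vin=J71: ✗
vin=J50: ✗
vin=J95: ✓ → 82891
vin=J41: ✓ → 94622
vin=J67: ✗
vin=J39: ✗
vin=J87: ✓ → 58993
vin=J55: ✗
mpg_sum = 68427 + 216282 + 82891 + 94622 + 58993 = 521215
—
[mpg_sum2: mpg >= 46 and make = 'BMW']
vin=J15: ✓ → 68427
vin=J90: ✗
vin=J20: ✗
vin=J71: ✗
vin=J50: ✗
vin=J95: ✗
vin=J41: ✗
vin=J67: ✗
vin=J39: ✗
vin=J87: ✗
vin=J55: ✗
mpg_sum2 = 68427
—
[mpg_avg: mpg > 32]
vin=J15: ✓ → 68427
vin=J90: ✓ → 216282
vin=J20: ✗
vin=J71: ✗
vin=J50: ✗
vin=J95: ✓ → 82891
vin=J41: ✓ → 94622
vin=J67: ✓ → 200326
vin=J39: ✗
vin=J87: ✓ → 58993
vin=J55: ✗
mpg_avg = (68427 + 216282 + 82891 + 94622 + 200326 + 58993) / 6 = 120256.8333333333

mpg_sum=521215, mpg_sum2=68427, mpg_avg=120256.8333333333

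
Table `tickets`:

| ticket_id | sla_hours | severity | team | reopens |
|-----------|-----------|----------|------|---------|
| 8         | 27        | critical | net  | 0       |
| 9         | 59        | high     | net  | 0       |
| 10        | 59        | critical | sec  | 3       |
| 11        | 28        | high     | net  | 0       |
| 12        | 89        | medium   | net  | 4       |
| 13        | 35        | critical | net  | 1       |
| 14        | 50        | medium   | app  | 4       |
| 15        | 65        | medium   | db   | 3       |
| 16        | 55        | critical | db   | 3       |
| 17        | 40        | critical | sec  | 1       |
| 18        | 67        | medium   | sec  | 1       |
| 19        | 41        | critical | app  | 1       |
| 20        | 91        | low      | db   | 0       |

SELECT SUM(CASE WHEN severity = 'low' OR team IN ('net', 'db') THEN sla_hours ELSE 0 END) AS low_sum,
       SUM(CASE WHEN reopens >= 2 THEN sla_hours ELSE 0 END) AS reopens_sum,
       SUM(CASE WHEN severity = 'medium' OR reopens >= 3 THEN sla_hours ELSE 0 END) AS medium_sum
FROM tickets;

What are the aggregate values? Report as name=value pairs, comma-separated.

low_sum=449, reopens_sum=318, medium_sum=385

[low_sum: severity = 'low' OR team IN ('net', 'db')]
ticket_id=8: ✓ → 27
ticket_id=9: ✓ → 59
ticket_id=10: ✗
ticket_id=11: ✓ → 28
ticket_id=12: ✓ → 89
ticket_id=13: ✓ → 35
ticket_id=14: ✗
ticket_id=15: ✓ → 65
ticket_id=16: ✓ → 55
ticket_id=17: ✗
ticket_id=18: ✗
ticket_id=19: ✗
ticket_id=20: ✓ → 91
low_sum = 27 + 59 + 28 + 89 + 35 + 65 + 55 + 91 = 449
—
[reopens_sum: reopens >= 2]
ticket_id=8: ✗
ticket_id=9: ✗
ticket_id=10: ✓ → 59
ticket_id=11: ✗
ticket_id=12: ✓ → 89
ticket_id=13: ✗
ticket_id=14: ✓ → 50
ticket_id=15: ✓ → 65
ticket_id=16: ✓ → 55
ticket_id=17: ✗
ticket_id=18: ✗
ticket_id=19: ✗
ticket_id=20: ✗
reopens_sum = 59 + 89 + 50 + 65 + 55 = 318
—
[medium_sum: severity = 'medium' OR reopens >= 3]
ticket_id=8: ✗
ticket_id=9: ✗
ticket_id=10: ✓ → 59
ticket_id=11: ✗
ticket_id=12: ✓ → 89
ticket_id=13: ✗
ticket_id=14: ✓ → 50
ticket_id=15: ✓ → 65
ticket_id=16: ✓ → 55
ticket_id=17: ✗
ticket_id=18: ✓ → 67
ticket_id=19: ✗
ticket_id=20: ✗
medium_sum = 59 + 89 + 50 + 65 + 55 + 67 = 385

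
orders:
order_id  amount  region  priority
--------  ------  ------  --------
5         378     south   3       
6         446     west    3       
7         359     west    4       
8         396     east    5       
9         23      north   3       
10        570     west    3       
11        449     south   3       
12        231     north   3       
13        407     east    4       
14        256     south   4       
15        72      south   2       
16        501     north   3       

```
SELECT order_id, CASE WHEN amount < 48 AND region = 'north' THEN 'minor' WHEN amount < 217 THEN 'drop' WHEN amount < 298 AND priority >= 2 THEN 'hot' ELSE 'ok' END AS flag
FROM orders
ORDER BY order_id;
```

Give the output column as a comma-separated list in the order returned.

order_id=5: ELSE → ok
order_id=6: ELSE → ok
order_id=7: ELSE → ok
order_id=8: ELSE → ok
order_id=9: amount < 48 AND region = 'north' → minor
order_id=10: ELSE → ok
order_id=11: ELSE → ok
order_id=12: amount < 298 AND priority >= 2 → hot
order_id=13: ELSE → ok
order_id=14: amount < 298 AND priority >= 2 → hot
order_id=15: amount < 217 → drop
order_id=16: ELSE → ok

ok, ok, ok, ok, minor, ok, ok, hot, ok, hot, drop, ok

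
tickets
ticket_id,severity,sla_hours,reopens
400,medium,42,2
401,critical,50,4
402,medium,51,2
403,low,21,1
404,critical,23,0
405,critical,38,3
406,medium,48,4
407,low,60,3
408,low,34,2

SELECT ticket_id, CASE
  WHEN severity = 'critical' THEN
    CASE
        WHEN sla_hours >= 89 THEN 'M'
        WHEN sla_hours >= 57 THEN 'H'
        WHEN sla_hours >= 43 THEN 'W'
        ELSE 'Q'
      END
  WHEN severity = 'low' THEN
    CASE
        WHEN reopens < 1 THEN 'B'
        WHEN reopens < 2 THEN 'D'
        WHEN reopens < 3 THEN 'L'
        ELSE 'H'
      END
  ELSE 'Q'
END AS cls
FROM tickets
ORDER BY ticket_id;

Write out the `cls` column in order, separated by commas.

ticket_id=400: severity='medium' → outer ELSE → Q
ticket_id=401: severity='critical' → inner[sla_hours >= 43] → W
ticket_id=402: severity='medium' → outer ELSE → Q
ticket_id=403: severity='low' → inner[reopens < 2] → D
ticket_id=404: severity='critical' → inner[ELSE] → Q
ticket_id=405: severity='critical' → inner[ELSE] → Q
ticket_id=406: severity='medium' → outer ELSE → Q
ticket_id=407: severity='low' → inner[ELSE] → H
ticket_id=408: severity='low' → inner[reopens < 3] → L

Q, W, Q, D, Q, Q, Q, H, L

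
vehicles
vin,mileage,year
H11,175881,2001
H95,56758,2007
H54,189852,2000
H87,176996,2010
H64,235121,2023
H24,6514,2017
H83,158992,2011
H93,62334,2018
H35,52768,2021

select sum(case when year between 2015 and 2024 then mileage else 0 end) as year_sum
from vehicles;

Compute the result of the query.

356737

vin=H11: ✗
vin=H95: ✗
vin=H54: ✗
vin=H87: ✗
vin=H64: ✓ → 235121
vin=H24: ✓ → 6514
vin=H83: ✗
vin=H93: ✓ → 62334
vin=H35: ✓ → 52768
year_sum = 235121 + 6514 + 62334 + 52768 = 356737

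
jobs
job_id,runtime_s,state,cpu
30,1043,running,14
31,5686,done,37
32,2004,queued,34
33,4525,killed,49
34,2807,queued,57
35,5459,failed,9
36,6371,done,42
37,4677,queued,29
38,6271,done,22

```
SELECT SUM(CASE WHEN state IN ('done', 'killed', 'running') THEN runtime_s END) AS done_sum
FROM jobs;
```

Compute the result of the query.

23896

job_id=30: ✓ → 1043
job_id=31: ✓ → 5686
job_id=32: ✗
job_id=33: ✓ → 4525
job_id=34: ✗
job_id=35: ✗
job_id=36: ✓ → 6371
job_id=37: ✗
job_id=38: ✓ → 6271
done_sum = 1043 + 5686 + 4525 + 6371 + 6271 = 23896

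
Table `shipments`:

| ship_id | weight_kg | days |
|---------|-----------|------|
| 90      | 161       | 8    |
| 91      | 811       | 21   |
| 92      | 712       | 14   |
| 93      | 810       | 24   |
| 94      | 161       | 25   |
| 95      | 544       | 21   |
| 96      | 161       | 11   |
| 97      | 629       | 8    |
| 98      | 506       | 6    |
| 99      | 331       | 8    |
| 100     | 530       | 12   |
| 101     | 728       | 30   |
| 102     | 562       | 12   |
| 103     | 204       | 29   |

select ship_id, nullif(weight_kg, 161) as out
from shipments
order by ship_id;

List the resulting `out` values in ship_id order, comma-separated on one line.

ship_id=90: weight_kg=161 vs 161: equal → NULL
ship_id=91: weight_kg=811 vs 161: differ → 811
ship_id=92: weight_kg=712 vs 161: differ → 712
ship_id=93: weight_kg=810 vs 161: differ → 810
ship_id=94: weight_kg=161 vs 161: equal → NULL
ship_id=95: weight_kg=544 vs 161: differ → 544
ship_id=96: weight_kg=161 vs 161: equal → NULL
ship_id=97: weight_kg=629 vs 161: differ → 629
ship_id=98: weight_kg=506 vs 161: differ → 506
ship_id=99: weight_kg=331 vs 161: differ → 331
ship_id=100: weight_kg=530 vs 161: differ → 530
ship_id=101: weight_kg=728 vs 161: differ → 728
ship_id=102: weight_kg=562 vs 161: differ → 562
ship_id=103: weight_kg=204 vs 161: differ → 204

NULL, 811, 712, 810, NULL, 544, NULL, 629, 506, 331, 530, 728, 562, 204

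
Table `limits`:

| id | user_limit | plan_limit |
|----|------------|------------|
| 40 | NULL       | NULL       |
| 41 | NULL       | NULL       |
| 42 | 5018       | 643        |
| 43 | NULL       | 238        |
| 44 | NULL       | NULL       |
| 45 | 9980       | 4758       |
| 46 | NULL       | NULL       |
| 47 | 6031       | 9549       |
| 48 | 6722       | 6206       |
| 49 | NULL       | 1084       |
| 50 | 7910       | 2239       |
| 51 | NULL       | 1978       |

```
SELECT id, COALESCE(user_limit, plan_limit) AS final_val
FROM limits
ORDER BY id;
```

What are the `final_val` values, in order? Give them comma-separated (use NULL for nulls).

id=40: user_limit=NULL, plan_limit=NULL (all NULL) → NULL
id=41: user_limit=NULL, plan_limit=NULL (all NULL) → NULL
id=42: user_limit=5018 → 5018
id=43: user_limit=NULL, plan_limit=238 → 238
id=44: user_limit=NULL, plan_limit=NULL (all NULL) → NULL
id=45: user_limit=9980 → 9980
id=46: user_limit=NULL, plan_limit=NULL (all NULL) → NULL
id=47: user_limit=6031 → 6031
id=48: user_limit=6722 → 6722
id=49: user_limit=NULL, plan_limit=1084 → 1084
id=50: user_limit=7910 → 7910
id=51: user_limit=NULL, plan_limit=1978 → 1978

NULL, NULL, 5018, 238, NULL, 9980, NULL, 6031, 6722, 1084, 7910, 1978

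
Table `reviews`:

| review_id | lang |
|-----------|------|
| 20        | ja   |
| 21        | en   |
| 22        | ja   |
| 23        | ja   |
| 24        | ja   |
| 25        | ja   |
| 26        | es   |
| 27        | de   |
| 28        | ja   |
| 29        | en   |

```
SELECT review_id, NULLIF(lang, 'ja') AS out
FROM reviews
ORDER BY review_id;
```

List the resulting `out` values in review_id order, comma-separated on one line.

review_id=20: lang=ja vs ja: equal → NULL
review_id=21: lang=en vs ja: differ → en
review_id=22: lang=ja vs ja: equal → NULL
review_id=23: lang=ja vs ja: equal → NULL
review_id=24: lang=ja vs ja: equal → NULL
review_id=25: lang=ja vs ja: equal → NULL
review_id=26: lang=es vs ja: differ → es
review_id=27: lang=de vs ja: differ → de
review_id=28: lang=ja vs ja: equal → NULL
review_id=29: lang=en vs ja: differ → en

NULL, en, NULL, NULL, NULL, NULL, es, de, NULL, en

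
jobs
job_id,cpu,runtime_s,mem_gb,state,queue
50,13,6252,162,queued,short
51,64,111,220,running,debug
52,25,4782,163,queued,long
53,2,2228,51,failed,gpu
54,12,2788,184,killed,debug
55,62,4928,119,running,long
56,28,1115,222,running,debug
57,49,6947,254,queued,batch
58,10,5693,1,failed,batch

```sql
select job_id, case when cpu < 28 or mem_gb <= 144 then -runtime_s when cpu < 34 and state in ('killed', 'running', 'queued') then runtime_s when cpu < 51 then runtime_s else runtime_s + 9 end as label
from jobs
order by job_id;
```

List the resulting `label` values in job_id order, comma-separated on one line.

-6252, 120, -4782, -2228, -2788, -4928, 1115, 6947, -5693

job_id=50: cpu < 28 or mem_gb <= 144 → -6252
job_id=51: ELSE → 120
job_id=52: cpu < 28 or mem_gb <= 144 → -4782
job_id=53: cpu < 28 or mem_gb <= 144 → -2228
job_id=54: cpu < 28 or mem_gb <= 144 → -2788
job_id=55: cpu < 28 or mem_gb <= 144 → -4928
job_id=56: cpu < 34 and state in ('killed', 'running', 'queued') → 1115
job_id=57: cpu < 51 → 6947
job_id=58: cpu < 28 or mem_gb <= 144 → -5693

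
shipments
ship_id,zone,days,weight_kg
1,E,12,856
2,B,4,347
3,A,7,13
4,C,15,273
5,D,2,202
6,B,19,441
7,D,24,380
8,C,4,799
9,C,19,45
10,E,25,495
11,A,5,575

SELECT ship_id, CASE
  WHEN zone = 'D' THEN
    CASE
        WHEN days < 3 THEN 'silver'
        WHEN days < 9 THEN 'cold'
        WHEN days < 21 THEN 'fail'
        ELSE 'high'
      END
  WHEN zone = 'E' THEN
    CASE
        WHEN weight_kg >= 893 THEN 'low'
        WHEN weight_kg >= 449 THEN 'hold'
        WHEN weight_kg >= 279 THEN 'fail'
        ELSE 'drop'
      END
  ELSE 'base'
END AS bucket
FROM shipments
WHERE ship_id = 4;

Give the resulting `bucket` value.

ship_id = 4: zone=C, days=15, weight_kg=273.
zone='C' → outer ELSE → base

base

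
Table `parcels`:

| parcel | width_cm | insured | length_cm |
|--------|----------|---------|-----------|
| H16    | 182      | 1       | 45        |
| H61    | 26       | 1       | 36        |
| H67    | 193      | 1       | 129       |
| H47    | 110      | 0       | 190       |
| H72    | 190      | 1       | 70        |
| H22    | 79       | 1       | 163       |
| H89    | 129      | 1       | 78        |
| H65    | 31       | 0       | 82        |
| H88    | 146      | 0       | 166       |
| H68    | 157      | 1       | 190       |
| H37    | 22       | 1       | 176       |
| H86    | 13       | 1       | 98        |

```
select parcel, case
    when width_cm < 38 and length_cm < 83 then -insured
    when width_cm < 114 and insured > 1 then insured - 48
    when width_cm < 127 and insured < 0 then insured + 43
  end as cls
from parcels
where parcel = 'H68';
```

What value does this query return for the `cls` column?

NULL

parcel = H68: width_cm=157, insured=1, length_cm=190.
width_cm < 38 and length_cm < 83 → false
width_cm < 114 and insured > 1 → false
width_cm < 127 and insured < 0 → false
No WHEN matched and there is no ELSE, so the CASE yields NULL.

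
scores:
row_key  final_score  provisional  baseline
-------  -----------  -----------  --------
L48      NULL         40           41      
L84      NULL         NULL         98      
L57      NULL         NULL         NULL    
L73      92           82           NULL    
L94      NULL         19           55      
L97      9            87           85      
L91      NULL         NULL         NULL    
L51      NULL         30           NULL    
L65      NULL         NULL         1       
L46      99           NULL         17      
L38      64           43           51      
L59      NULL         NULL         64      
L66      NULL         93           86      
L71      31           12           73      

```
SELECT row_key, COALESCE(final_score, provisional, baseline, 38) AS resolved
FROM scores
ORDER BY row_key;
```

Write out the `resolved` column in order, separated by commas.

64, 99, 40, 30, 38, 64, 1, 93, 31, 92, 98, 38, 19, 9

row_key=L38: final_score=64 → 64
row_key=L46: final_score=99 → 99
row_key=L48: final_score=NULL, provisional=40 → 40
row_key=L51: final_score=NULL, provisional=30 → 30
row_key=L57: final_score=NULL, provisional=NULL, baseline=NULL, → literal 38 → 38
row_key=L59: final_score=NULL, provisional=NULL, baseline=64 → 64
row_key=L65: final_score=NULL, provisional=NULL, baseline=1 → 1
row_key=L66: final_score=NULL, provisional=93 → 93
row_key=L71: final_score=31 → 31
row_key=L73: final_score=92 → 92
row_key=L84: final_score=NULL, provisional=NULL, baseline=98 → 98
row_key=L91: final_score=NULL, provisional=NULL, baseline=NULL, → literal 38 → 38
row_key=L94: final_score=NULL, provisional=19 → 19
row_key=L97: final_score=9 → 9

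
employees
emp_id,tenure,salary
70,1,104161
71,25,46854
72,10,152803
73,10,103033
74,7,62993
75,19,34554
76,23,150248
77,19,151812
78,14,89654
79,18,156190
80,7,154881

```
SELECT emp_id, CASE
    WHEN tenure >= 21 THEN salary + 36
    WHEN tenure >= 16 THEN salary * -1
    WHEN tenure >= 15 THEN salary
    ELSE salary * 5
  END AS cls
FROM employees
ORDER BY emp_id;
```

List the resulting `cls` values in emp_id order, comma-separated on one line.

520805, 46890, 764015, 515165, 314965, -34554, 150284, -151812, 448270, -156190, 774405

emp_id=70: ELSE → 520805
emp_id=71: tenure >= 21 → 46890
emp_id=72: ELSE → 764015
emp_id=73: ELSE → 515165
emp_id=74: ELSE → 314965
emp_id=75: tenure >= 16 → -34554
emp_id=76: tenure >= 21 → 150284
emp_id=77: tenure >= 16 → -151812
emp_id=78: ELSE → 448270
emp_id=79: tenure >= 16 → -156190
emp_id=80: ELSE → 774405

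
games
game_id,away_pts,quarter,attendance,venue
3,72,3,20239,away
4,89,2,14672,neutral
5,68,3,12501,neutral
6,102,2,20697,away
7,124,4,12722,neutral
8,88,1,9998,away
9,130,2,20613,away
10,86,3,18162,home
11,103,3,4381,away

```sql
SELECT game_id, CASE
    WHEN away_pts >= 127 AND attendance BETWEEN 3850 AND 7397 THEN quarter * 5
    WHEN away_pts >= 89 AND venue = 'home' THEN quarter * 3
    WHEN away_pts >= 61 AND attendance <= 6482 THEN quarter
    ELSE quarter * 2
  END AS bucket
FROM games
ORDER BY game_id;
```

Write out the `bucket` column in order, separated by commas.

6, 4, 6, 4, 8, 2, 4, 6, 3

game_id=3: ELSE → 6
game_id=4: ELSE → 4
game_id=5: ELSE → 6
game_id=6: ELSE → 4
game_id=7: ELSE → 8
game_id=8: ELSE → 2
game_id=9: ELSE → 4
game_id=10: ELSE → 6
game_id=11: away_pts >= 61 AND attendance <= 6482 → 3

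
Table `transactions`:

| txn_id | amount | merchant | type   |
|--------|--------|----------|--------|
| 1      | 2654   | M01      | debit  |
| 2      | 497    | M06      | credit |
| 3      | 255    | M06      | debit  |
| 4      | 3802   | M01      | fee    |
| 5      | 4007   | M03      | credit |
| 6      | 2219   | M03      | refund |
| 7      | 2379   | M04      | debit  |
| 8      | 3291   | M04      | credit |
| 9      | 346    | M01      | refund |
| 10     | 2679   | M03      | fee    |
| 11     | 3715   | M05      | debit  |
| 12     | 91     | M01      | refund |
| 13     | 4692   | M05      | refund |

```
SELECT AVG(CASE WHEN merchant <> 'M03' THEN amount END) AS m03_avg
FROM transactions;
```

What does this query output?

2172.2

txn_id=1: ✓ → 2654
txn_id=2: ✓ → 497
txn_id=3: ✓ → 255
txn_id=4: ✓ → 3802
txn_id=5: ✗
txn_id=6: ✗
txn_id=7: ✓ → 2379
txn_id=8: ✓ → 3291
txn_id=9: ✓ → 346
txn_id=10: ✗
txn_id=11: ✓ → 3715
txn_id=12: ✓ → 91
txn_id=13: ✓ → 4692
m03_avg = (2654 + 497 + 255 + 3802 + 2379 + 3291 + 346 + 3715 + 91 + 4692) / 10 = 2172.2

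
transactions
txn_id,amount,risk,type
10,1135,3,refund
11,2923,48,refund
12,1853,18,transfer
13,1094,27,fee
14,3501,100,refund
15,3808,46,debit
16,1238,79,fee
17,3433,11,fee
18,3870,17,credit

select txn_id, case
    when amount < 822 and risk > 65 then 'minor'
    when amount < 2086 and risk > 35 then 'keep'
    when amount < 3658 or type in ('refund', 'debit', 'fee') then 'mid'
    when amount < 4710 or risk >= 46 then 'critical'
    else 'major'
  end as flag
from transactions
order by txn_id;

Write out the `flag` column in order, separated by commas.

mid, mid, mid, mid, mid, mid, keep, mid, critical

txn_id=10: amount < 3658 or type in ('refund', 'debit', 'fee') → mid
txn_id=11: amount < 3658 or type in ('refund', 'debit', 'fee') → mid
txn_id=12: amount < 3658 or type in ('refund', 'debit', 'fee') → mid
txn_id=13: amount < 3658 or type in ('refund', 'debit', 'fee') → mid
txn_id=14: amount < 3658 or type in ('refund', 'debit', 'fee') → mid
txn_id=15: amount < 3658 or type in ('refund', 'debit', 'fee') → mid
txn_id=16: amount < 2086 and risk > 35 → keep
txn_id=17: amount < 3658 or type in ('refund', 'debit', 'fee') → mid
txn_id=18: amount < 4710 or risk >= 46 → critical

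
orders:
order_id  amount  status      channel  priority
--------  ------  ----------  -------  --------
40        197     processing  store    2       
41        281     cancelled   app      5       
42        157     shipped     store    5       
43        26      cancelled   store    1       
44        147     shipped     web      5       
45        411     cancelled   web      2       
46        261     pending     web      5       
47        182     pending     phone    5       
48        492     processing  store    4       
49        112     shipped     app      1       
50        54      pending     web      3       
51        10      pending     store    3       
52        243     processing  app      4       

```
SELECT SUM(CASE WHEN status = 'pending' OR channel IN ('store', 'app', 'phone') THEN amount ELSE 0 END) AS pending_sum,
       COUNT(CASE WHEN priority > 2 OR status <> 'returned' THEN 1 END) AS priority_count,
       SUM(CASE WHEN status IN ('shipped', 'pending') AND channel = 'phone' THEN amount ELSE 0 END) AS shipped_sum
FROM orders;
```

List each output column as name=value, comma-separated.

pending_sum=2015, priority_count=13, shipped_sum=182

[pending_sum: status = 'pending' OR channel IN ('store', 'app', 'phone')]
order_id=40: ✓ → 197
order_id=41: ✓ → 281
order_id=42: ✓ → 157
order_id=43: ✓ → 26
order_id=44: ✗
order_id=45: ✗
order_id=46: ✓ → 261
order_id=47: ✓ → 182
order_id=48: ✓ → 492
order_id=49: ✓ → 112
order_id=50: ✓ → 54
order_id=51: ✓ → 10
order_id=52: ✓ → 243
pending_sum = 197 + 281 + 157 + 26 + 261 + 182 + 492 + 112 + 54 + 10 + 243 = 2015
—
[priority_count: priority > 2 OR status <> 'returned']
order_id=40: ✓ → 1
order_id=41: ✓ → 1
order_id=42: ✓ → 1
order_id=43: ✓ → 1
order_id=44: ✓ → 1
order_id=45: ✓ → 1
order_id=46: ✓ → 1
order_id=47: ✓ → 1
order_id=48: ✓ → 1
order_id=49: ✓ → 1
order_id=50: ✓ → 1
order_id=51: ✓ → 1
order_id=52: ✓ → 1
priority_count = COUNT(1, 1, 1, 1, 1, 1, 1, 1, 1, 1, 1, 1, 1) = 13
—
[shipped_sum: status IN ('shipped', 'pending') AND channel = 'phone']
order_id=40: ✗
order_id=41: ✗
order_id=42: ✗
order_id=43: ✗
order_id=44: ✗
order_id=45: ✗
order_id=46: ✗
order_id=47: ✓ → 182
order_id=48: ✗
order_id=49: ✗
order_id=50: ✗
order_id=51: ✗
order_id=52: ✗
shipped_sum = 182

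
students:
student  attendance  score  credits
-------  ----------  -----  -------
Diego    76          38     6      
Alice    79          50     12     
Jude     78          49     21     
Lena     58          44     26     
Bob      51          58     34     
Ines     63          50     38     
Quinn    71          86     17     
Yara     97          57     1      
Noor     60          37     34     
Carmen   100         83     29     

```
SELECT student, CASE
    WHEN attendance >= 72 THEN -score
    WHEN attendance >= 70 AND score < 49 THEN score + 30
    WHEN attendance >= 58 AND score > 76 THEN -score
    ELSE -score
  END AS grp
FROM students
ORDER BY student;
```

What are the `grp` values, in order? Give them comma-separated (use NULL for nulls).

-50, -58, -83, -38, -50, -49, -44, -37, -86, -57

student=Alice: attendance >= 72 → -50
student=Bob: ELSE → -58
student=Carmen: attendance >= 72 → -83
student=Diego: attendance >= 72 → -38
student=Ines: ELSE → -50
student=Jude: attendance >= 72 → -49
student=Lena: ELSE → -44
student=Noor: ELSE → -37
student=Quinn: attendance >= 58 AND score > 76 → -86
student=Yara: attendance >= 72 → -57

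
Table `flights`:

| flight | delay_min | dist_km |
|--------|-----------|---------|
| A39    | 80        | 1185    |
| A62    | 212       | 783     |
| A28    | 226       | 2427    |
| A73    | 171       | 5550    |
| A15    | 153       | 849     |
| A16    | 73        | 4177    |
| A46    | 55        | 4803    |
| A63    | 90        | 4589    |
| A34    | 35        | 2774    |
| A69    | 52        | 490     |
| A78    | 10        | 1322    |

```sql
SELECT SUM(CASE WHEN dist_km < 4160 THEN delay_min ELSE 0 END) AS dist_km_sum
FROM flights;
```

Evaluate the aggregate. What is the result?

768

flight=A39: ✓ → 80
flight=A62: ✓ → 212
flight=A28: ✓ → 226
flight=A73: ✗
flight=A15: ✓ → 153
flight=A16: ✗
flight=A46: ✗
flight=A63: ✗
flight=A34: ✓ → 35
flight=A69: ✓ → 52
flight=A78: ✓ → 10
dist_km_sum = 80 + 212 + 226 + 153 + 35 + 52 + 10 = 768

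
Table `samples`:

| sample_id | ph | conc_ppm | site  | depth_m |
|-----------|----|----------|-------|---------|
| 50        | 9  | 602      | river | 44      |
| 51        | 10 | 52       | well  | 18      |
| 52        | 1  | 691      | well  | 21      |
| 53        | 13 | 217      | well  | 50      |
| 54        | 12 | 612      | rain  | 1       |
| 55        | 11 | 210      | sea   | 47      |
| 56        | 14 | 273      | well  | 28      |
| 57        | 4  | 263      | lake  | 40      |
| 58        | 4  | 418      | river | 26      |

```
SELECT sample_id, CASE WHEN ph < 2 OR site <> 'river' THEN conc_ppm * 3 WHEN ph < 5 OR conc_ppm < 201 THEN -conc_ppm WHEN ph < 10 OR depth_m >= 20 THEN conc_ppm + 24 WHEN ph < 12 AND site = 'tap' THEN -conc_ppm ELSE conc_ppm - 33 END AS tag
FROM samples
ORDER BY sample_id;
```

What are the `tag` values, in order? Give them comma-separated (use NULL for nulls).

626, 156, 2073, 651, 1836, 630, 819, 789, -418

sample_id=50: ph < 10 OR depth_m >= 20 → 626
sample_id=51: ph < 2 OR site <> 'river' → 156
sample_id=52: ph < 2 OR site <> 'river' → 2073
sample_id=53: ph < 2 OR site <> 'river' → 651
sample_id=54: ph < 2 OR site <> 'river' → 1836
sample_id=55: ph < 2 OR site <> 'river' → 630
sample_id=56: ph < 2 OR site <> 'river' → 819
sample_id=57: ph < 2 OR site <> 'river' → 789
sample_id=58: ph < 5 OR conc_ppm < 201 → -418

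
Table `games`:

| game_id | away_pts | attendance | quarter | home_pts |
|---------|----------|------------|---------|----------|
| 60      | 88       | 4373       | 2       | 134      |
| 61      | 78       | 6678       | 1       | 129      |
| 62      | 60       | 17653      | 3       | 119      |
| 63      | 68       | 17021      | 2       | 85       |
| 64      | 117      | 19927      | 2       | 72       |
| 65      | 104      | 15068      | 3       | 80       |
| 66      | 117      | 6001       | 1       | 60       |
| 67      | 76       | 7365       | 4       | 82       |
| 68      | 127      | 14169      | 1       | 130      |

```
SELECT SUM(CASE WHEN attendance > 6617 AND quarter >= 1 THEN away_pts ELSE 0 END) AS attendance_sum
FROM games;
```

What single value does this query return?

630

game_id=60: ✗
game_id=61: ✓ → 78
game_id=62: ✓ → 60
game_id=63: ✓ → 68
game_id=64: ✓ → 117
game_id=65: ✓ → 104
game_id=66: ✗
game_id=67: ✓ → 76
game_id=68: ✓ → 127
attendance_sum = 78 + 60 + 68 + 117 + 104 + 76 + 127 = 630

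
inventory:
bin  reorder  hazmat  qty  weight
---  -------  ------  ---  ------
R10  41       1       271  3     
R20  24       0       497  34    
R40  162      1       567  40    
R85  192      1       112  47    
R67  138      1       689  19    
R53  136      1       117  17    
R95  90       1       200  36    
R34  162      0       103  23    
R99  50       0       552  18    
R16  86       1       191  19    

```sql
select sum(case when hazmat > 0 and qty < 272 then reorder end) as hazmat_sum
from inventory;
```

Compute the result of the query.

bin=R10: ✓ → 41
bin=R20: ✗
bin=R40: ✗
bin=R85: ✓ → 192
bin=R67: ✗
bin=R53: ✓ → 136
bin=R95: ✓ → 90
bin=R34: ✗
bin=R99: ✗
bin=R16: ✓ → 86
hazmat_sum = 41 + 192 + 136 + 90 + 86 = 545

545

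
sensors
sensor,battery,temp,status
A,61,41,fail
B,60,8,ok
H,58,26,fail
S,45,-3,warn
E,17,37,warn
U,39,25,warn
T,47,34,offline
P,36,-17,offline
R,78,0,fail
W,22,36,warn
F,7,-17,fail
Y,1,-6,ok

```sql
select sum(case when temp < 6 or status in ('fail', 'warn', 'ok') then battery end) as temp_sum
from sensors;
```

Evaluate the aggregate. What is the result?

sensor=A: ✓ → 61
sensor=B: ✓ → 60
sensor=H: ✓ → 58
sensor=S: ✓ → 45
sensor=E: ✓ → 17
sensor=U: ✓ → 39
sensor=T: ✗
sensor=P: ✓ → 36
sensor=R: ✓ → 78
sensor=W: ✓ → 22
sensor=F: ✓ → 7
sensor=Y: ✓ → 1
temp_sum = 61 + 60 + 58 + 45 + 17 + 39 + 36 + 78 + 22 + 7 + 1 = 424

424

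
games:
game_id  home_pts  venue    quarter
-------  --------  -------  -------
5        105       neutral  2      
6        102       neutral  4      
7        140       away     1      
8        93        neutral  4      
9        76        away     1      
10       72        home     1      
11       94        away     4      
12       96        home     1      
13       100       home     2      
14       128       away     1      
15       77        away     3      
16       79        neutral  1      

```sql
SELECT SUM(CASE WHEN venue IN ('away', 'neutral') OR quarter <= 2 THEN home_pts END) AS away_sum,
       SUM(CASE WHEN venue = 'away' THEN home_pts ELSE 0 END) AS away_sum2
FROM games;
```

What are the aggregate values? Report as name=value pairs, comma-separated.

away_sum=1162, away_sum2=515

[away_sum: venue IN ('away', 'neutral') OR quarter <= 2]
game_id=5: ✓ → 105
game_id=6: ✓ → 102
game_id=7: ✓ → 140
game_id=8: ✓ → 93
game_id=9: ✓ → 76
game_id=10: ✓ → 72
game_id=11: ✓ → 94
game_id=12: ✓ → 96
game_id=13: ✓ → 100
game_id=14: ✓ → 128
game_id=15: ✓ → 77
game_id=16: ✓ → 79
away_sum = 105 + 102 + 140 + 93 + 76 + 72 + 94 + 96 + 100 + 128 + 77 + 79 = 1162
—
[away_sum2: venue = 'away']
game_id=5: ✗
game_id=6: ✗
game_id=7: ✓ → 140
game_id=8: ✗
game_id=9: ✓ → 76
game_id=10: ✗
game_id=11: ✓ → 94
game_id=12: ✗
game_id=13: ✗
game_id=14: ✓ → 128
game_id=15: ✓ → 77
game_id=16: ✗
away_sum2 = 140 + 76 + 94 + 128 + 77 = 515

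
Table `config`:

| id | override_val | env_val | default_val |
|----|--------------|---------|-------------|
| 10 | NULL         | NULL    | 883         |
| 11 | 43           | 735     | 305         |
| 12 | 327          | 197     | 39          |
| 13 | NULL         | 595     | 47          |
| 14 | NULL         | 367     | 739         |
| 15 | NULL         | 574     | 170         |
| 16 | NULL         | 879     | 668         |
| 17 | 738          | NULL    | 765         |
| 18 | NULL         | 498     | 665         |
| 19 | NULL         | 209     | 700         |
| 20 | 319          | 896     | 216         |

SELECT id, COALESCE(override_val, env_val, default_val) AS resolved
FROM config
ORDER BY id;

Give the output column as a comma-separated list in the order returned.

id=10: override_val=NULL, env_val=NULL, default_val=883 → 883
id=11: override_val=43 → 43
id=12: override_val=327 → 327
id=13: override_val=NULL, env_val=595 → 595
id=14: override_val=NULL, env_val=367 → 367
id=15: override_val=NULL, env_val=574 → 574
id=16: override_val=NULL, env_val=879 → 879
id=17: override_val=738 → 738
id=18: override_val=NULL, env_val=498 → 498
id=19: override_val=NULL, env_val=209 → 209
id=20: override_val=319 → 319

883, 43, 327, 595, 367, 574, 879, 738, 498, 209, 319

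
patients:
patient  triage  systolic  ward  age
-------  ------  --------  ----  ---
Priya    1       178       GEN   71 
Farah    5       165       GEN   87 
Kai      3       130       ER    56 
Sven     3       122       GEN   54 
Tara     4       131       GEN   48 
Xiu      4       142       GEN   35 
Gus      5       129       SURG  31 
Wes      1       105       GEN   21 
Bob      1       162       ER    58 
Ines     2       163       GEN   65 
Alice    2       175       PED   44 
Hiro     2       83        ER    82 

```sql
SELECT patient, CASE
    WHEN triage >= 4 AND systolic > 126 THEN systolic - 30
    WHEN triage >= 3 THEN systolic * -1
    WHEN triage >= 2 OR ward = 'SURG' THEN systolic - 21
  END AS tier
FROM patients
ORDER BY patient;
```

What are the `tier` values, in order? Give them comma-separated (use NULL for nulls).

patient=Alice: triage >= 2 OR ward = 'SURG' → 154
patient=Bob: (no match → NULL) → NULL
patient=Farah: triage >= 4 AND systolic > 126 → 135
patient=Gus: triage >= 4 AND systolic > 126 → 99
patient=Hiro: triage >= 2 OR ward = 'SURG' → 62
patient=Ines: triage >= 2 OR ward = 'SURG' → 142
patient=Kai: triage >= 3 → -130
patient=Priya: (no match → NULL) → NULL
patient=Sven: triage >= 3 → -122
patient=Tara: triage >= 4 AND systolic > 126 → 101
patient=Wes: (no match → NULL) → NULL
patient=Xiu: triage >= 4 AND systolic > 126 → 112

154, NULL, 135, 99, 62, 142, -130, NULL, -122, 101, NULL, 112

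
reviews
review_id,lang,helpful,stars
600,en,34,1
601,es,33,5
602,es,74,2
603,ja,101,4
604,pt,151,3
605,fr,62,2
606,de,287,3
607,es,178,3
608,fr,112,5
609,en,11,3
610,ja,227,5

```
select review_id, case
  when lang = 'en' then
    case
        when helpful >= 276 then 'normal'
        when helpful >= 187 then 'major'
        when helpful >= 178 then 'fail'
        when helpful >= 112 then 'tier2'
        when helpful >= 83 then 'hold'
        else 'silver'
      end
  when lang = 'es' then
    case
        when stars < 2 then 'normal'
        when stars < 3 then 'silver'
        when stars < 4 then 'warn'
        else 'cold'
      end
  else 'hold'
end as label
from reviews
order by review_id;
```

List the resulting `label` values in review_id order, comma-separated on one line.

review_id=600: lang='en' → inner[ELSE] → silver
review_id=601: lang='es' → inner[ELSE] → cold
review_id=602: lang='es' → inner[stars < 3] → silver
review_id=603: lang='ja' → outer ELSE → hold
review_id=604: lang='pt' → outer ELSE → hold
review_id=605: lang='fr' → outer ELSE → hold
review_id=606: lang='de' → outer ELSE → hold
review_id=607: lang='es' → inner[stars < 4] → warn
review_id=608: lang='fr' → outer ELSE → hold
review_id=609: lang='en' → inner[ELSE] → silver
review_id=610: lang='ja' → outer ELSE → hold

silver, cold, silver, hold, hold, hold, hold, warn, hold, silver, hold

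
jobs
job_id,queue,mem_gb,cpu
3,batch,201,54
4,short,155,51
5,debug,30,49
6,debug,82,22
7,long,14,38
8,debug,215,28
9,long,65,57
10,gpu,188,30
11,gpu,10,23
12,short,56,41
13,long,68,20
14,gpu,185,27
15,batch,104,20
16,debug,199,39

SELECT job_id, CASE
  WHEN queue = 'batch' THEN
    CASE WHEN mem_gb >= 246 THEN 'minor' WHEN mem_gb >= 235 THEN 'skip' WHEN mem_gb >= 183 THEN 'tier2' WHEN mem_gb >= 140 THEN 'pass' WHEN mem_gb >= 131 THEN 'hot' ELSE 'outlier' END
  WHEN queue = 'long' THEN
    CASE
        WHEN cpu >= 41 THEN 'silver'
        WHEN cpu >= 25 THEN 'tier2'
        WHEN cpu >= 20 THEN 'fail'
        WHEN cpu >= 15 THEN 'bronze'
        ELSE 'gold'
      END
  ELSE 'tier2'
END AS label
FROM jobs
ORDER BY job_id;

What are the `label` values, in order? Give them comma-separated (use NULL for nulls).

job_id=3: queue='batch' → inner[mem_gb >= 183] → tier2
job_id=4: queue='short' → outer ELSE → tier2
job_id=5: queue='debug' → outer ELSE → tier2
job_id=6: queue='debug' → outer ELSE → tier2
job_id=7: queue='long' → inner[cpu >= 25] → tier2
job_id=8: queue='debug' → outer ELSE → tier2
job_id=9: queue='long' → inner[cpu >= 41] → silver
job_id=10: queue='gpu' → outer ELSE → tier2
job_id=11: queue='gpu' → outer ELSE → tier2
job_id=12: queue='short' → outer ELSE → tier2
job_id=13: queue='long' → inner[cpu >= 20] → fail
job_id=14: queue='gpu' → outer ELSE → tier2
job_id=15: queue='batch' → inner[ELSE] → outlier
job_id=16: queue='debug' → outer ELSE → tier2

tier2, tier2, tier2, tier2, tier2, tier2, silver, tier2, tier2, tier2, fail, tier2, outlier, tier2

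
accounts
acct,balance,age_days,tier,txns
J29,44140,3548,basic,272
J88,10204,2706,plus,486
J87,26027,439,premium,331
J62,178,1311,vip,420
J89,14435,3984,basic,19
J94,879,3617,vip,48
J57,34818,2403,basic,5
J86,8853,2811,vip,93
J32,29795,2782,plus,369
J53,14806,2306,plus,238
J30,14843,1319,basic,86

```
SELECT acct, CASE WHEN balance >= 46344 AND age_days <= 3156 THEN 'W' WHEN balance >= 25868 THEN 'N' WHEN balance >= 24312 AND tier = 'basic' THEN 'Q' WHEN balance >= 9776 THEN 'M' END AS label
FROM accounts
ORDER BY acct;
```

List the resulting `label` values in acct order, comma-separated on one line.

N, M, N, M, N, NULL, NULL, N, M, M, NULL

acct=J29: balance >= 25868 → N
acct=J30: balance >= 9776 → M
acct=J32: balance >= 25868 → N
acct=J53: balance >= 9776 → M
acct=J57: balance >= 25868 → N
acct=J62: (no match → NULL) → NULL
acct=J86: (no match → NULL) → NULL
acct=J87: balance >= 25868 → N
acct=J88: balance >= 9776 → M
acct=J89: balance >= 9776 → M
acct=J94: (no match → NULL) → NULL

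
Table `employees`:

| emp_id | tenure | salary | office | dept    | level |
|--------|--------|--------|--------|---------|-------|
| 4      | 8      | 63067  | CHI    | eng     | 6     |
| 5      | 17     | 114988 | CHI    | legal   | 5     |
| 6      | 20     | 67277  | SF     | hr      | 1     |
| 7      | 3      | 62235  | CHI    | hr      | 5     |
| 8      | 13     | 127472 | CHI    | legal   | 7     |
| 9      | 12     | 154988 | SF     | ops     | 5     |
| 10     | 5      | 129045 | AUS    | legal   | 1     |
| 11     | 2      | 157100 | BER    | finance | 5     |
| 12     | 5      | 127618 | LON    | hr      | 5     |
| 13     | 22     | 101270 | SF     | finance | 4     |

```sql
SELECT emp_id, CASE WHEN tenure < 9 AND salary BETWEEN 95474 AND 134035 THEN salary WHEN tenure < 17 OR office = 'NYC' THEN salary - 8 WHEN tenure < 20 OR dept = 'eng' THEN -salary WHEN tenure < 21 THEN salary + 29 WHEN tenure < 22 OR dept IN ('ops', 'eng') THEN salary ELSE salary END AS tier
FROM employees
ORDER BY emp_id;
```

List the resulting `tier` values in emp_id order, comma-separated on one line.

63059, -114988, 67306, 62227, 127464, 154980, 129045, 157092, 127618, 101270

emp_id=4: tenure < 17 OR office = 'NYC' → 63059
emp_id=5: tenure < 20 OR dept = 'eng' → -114988
emp_id=6: tenure < 21 → 67306
emp_id=7: tenure < 17 OR office = 'NYC' → 62227
emp_id=8: tenure < 17 OR office = 'NYC' → 127464
emp_id=9: tenure < 17 OR office = 'NYC' → 154980
emp_id=10: tenure < 9 AND salary BETWEEN 95474 AND 134035 → 129045
emp_id=11: tenure < 17 OR office = 'NYC' → 157092
emp_id=12: tenure < 9 AND salary BETWEEN 95474 AND 134035 → 127618
emp_id=13: ELSE → 101270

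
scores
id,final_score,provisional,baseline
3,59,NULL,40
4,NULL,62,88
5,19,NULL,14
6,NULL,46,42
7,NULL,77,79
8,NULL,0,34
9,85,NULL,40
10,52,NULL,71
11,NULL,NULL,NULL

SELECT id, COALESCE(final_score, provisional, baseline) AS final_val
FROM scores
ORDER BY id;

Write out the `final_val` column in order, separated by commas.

59, 62, 19, 46, 77, 0, 85, 52, NULL

id=3: final_score=59 → 59
id=4: final_score=NULL, provisional=62 → 62
id=5: final_score=19 → 19
id=6: final_score=NULL, provisional=46 → 46
id=7: final_score=NULL, provisional=77 → 77
id=8: final_score=NULL, provisional=0 → 0
id=9: final_score=85 → 85
id=10: final_score=52 → 52
id=11: final_score=NULL, provisional=NULL, baseline=NULL (all NULL) → NULL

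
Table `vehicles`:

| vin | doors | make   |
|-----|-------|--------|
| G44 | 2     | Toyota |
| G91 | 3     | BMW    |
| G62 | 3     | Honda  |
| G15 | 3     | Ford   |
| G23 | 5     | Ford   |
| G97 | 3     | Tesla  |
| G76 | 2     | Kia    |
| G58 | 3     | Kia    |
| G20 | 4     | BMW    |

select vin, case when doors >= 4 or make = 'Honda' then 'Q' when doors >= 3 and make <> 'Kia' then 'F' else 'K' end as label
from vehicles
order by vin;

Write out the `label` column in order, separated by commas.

F, Q, Q, K, K, Q, K, F, F

vin=G15: doors >= 3 and make <> 'Kia' → F
vin=G20: doors >= 4 or make = 'Honda' → Q
vin=G23: doors >= 4 or make = 'Honda' → Q
vin=G44: ELSE → K
vin=G58: ELSE → K
vin=G62: doors >= 4 or make = 'Honda' → Q
vin=G76: ELSE → K
vin=G91: doors >= 3 and make <> 'Kia' → F
vin=G97: doors >= 3 and make <> 'Kia' → F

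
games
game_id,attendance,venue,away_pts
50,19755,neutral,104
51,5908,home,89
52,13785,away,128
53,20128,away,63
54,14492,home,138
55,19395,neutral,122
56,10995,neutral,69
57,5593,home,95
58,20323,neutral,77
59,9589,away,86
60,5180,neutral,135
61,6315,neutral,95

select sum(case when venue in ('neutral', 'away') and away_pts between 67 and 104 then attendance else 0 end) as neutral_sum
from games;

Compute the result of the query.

66977

game_id=50: ✓ → 19755
game_id=51: ✗
game_id=52: ✗
game_id=53: ✗
game_id=54: ✗
game_id=55: ✗
game_id=56: ✓ → 10995
game_id=57: ✗
game_id=58: ✓ → 20323
game_id=59: ✓ → 9589
game_id=60: ✗
game_id=61: ✓ → 6315
neutral_sum = 19755 + 10995 + 20323 + 9589 + 6315 = 66977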